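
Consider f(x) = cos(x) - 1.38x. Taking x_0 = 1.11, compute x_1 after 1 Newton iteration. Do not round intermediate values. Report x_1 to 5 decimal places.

f'(x) = -sin(x) - 1.38
x_0 = 1.110000: f = -1.087138, f' = -2.275699 → x_1 = 1.110000 - (-1.087138)/(-2.275699) = 0.632284

0.63228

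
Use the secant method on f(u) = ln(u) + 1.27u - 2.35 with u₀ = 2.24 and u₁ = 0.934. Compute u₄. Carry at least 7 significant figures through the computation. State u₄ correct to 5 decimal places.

f(u_0) = 1.301276, f(u_1) = -1.232099
u_2 = 0.934000 - (-1.232099)·(0.934000 - 2.240000)/(-1.232099 - (1.301276)) = 1.569169; f(u_2) = 0.093391
u_3 = 1.569169 - (0.093391)·(1.569169 - 0.934000)/(0.093391 - (-1.232099)) = 1.524417; f(u_3) = 0.007621
u_4 = 1.524417 - (0.007621)·(1.524417 - 1.569169)/(0.007621 - (0.093391)) = 1.520440; f(u_4) = -0.000041

1.52044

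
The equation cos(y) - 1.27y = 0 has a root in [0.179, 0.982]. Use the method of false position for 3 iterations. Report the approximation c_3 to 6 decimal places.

False-position update: c = (a·f(b) − b·f(a))/(f(b) − f(a)); replace the endpoint whose sign matches f(c).
f(0.179000) = 0.756692, f(0.982000) = -0.691780
step 1: c = 0.598493, f(c) = 0.066099 > 0 → new bracket [0.598493, 0.982000]
step 2: c = 0.631941, f(c) = 0.004317 > 0 → new bracket [0.631941, 0.982000]
step 3: c = 0.634112, f(c) = 0.000276 > 0 → new bracket [0.634112, 0.982000]

0.634112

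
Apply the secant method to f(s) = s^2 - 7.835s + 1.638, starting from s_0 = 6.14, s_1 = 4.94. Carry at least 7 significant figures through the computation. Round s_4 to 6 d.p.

f(s_0) = -8.769300, f(s_1) = -12.663300
s_2 = 4.940000 - (-12.663300)·(4.940000 - 6.140000)/(-12.663300 - (-8.769300)) = 8.842404; f(s_2) = 10.545870
s_3 = 8.842404 - (10.545870)·(8.842404 - 4.940000)/(10.545870 - (-12.663300)) = 7.069215; f(s_3) = -3.775500
s_4 = 7.069215 - (-3.775500)·(7.069215 - 8.842404)/(-3.775500 - (10.545870)) = 7.536675; f(s_4) = -0.610376

7.536675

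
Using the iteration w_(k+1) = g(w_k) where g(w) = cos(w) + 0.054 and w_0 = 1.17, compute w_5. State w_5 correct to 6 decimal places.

0.704897

w_1 = g(1.170000) = 0.444152
w_2 = g(0.444152) = 0.956976
w_3 = g(0.956976) = 0.629995
w_4 = g(0.629995) = 0.862030
w_5 = g(0.862030) = 0.704897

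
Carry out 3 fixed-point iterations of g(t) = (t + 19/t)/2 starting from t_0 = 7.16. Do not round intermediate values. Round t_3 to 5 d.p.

t_1 = g(7.160000) = 4.906816
t_2 = g(4.906816) = 4.389490
t_3 = g(4.389490) = 4.359006

4.35901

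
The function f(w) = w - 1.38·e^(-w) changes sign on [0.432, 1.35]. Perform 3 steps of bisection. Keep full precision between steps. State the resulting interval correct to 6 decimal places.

[0.661500, 0.776250]

f(0.432000) = -0.463909, f(1.350000) = 0.992248 (opposite signs)
step 1: m = 0.891000, f(m) = 0.324861 > 0 → root in [0.432000, 0.891000]
step 2: m = 0.661500, f(m) = -0.050686 < 0 → root in [0.661500, 0.891000]
step 3: m = 0.776250, f(m) = 0.141273 > 0 → root in [0.661500, 0.776250]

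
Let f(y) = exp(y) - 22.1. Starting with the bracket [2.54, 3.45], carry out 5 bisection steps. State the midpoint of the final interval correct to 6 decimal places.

f(2.540000) = -9.420329, f(3.450000) = 9.400392 (opposite signs)
step 1: m = 2.995000, f(m) = -2.114640 < 0 → root in [2.995000, 3.450000]
step 2: m = 3.222500, f(m) = 2.990769 > 0 → root in [2.995000, 3.222500]
step 3: m = 3.108750, f(m) = 0.293036 > 0 → root in [2.995000, 3.108750]
step 4: m = 3.051875, f(m) = -0.945027 < 0 → root in [3.051875, 3.108750]
step 5: m = 3.080312, f(m) = -0.334797 < 0 → root in [3.080312, 3.108750]
Midpoint of [3.080312, 3.108750] = 3.094531

3.094531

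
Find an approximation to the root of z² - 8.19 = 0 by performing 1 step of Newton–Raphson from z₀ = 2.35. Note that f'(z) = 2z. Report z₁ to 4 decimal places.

Newton update: z ← z − f(z)/f'(z).
z_0 = 2.350000: f = -2.667500, f' = 4.700000 → z_1 = 2.350000 - (-2.667500)/(4.700000) = 2.917553

2.9176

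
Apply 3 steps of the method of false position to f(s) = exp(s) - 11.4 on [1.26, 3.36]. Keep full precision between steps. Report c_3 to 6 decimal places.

f(1.260000) = -7.874579, f(3.360000) = 17.389191
step 1: c = 1.914558, f(c) = -4.616057 < 0 → new bracket [1.914558, 3.360000]
step 2: c = 2.217770, f(c) = -2.213180 < 0 → new bracket [2.217770, 3.360000]
step 3: c = 2.346732, f(c) = -0.948643 < 0 → new bracket [2.346732, 3.360000]

2.346732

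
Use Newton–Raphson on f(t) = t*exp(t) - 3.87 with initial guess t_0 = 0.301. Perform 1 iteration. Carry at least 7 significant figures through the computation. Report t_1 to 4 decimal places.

2.2711

Newton update: t ← t − f(t)/f'(t).
f'(t) = (t+1)*exp(t)
t_0 = 0.301000: f = -3.463286, f' = 1.757923 → t_1 = 0.301000 - (-3.463286)/(1.757923) = 2.271101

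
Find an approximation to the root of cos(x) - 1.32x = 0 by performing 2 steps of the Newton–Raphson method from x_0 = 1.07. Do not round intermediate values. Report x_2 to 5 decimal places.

f'(x) = -sin(x) - 1.32
x_0 = 1.070000: f = -0.932276, f' = -2.197201 → x_1 = 1.070000 - (-0.932276)/(-2.197201) = 0.645698
x_1 = 0.645698: f = -0.053642, f' = -1.921756 → x_2 = 0.645698 - (-0.053642)/(-1.921756) = 0.617785

0.61779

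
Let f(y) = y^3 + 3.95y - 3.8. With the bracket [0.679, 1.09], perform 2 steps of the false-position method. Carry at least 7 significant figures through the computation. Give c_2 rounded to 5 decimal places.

0.81990

f(0.679000) = -0.804903, f(1.090000) = 1.800529
step 1: c = 0.805971, f(c) = -0.092862 < 0 → new bracket [0.805971, 1.090000]
step 2: c = 0.819902, f(c) = -0.010219 < 0 → new bracket [0.819902, 1.090000]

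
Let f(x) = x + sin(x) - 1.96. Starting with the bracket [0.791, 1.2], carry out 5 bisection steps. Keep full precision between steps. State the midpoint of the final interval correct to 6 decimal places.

1.078578

f(0.791000) = -0.457943, f(1.200000) = 0.172039 (opposite signs)
step 1: m = 0.995500, f(m) = -0.125469 < 0 → root in [0.995500, 1.200000]
step 2: m = 1.097750, f(m) = 0.027935 > 0 → root in [0.995500, 1.097750]
step 3: m = 1.046625, f(m) = -0.047636 < 0 → root in [1.046625, 1.097750]
step 4: m = 1.072188, f(m) = -0.009564 < 0 → root in [1.072188, 1.097750]
step 5: m = 1.084969, f(m) = 0.009258 > 0 → root in [1.072188, 1.084969]
Midpoint of [1.072188, 1.084969] = 1.078578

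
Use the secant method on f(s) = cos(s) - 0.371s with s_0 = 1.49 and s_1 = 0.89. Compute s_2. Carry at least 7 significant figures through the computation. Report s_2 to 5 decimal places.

1.12277

f(s_0) = -0.472082, f(s_1) = 0.299222
s_2 = 0.890000 - (0.299222)·(0.890000 - 1.490000)/(0.299222 - (-0.472082)) = 1.122766; f(s_2) = 0.016645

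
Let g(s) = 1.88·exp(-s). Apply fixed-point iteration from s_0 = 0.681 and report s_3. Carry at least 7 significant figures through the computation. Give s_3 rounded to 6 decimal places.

0.909627

s_1 = g(0.681000) = 0.951488
s_2 = g(0.951488) = 0.725992
s_3 = g(0.725992) = 0.909627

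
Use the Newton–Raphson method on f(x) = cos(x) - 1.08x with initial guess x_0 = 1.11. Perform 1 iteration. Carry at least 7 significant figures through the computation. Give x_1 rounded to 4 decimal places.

Newton update: x ← x − f(x)/f'(x).
f'(x) = -sin(x) - 1.08
x_0 = 1.110000: f = -0.754138, f' = -1.975699 → x_1 = 1.110000 - (-0.754138)/(-1.975699) = 0.728293

0.7283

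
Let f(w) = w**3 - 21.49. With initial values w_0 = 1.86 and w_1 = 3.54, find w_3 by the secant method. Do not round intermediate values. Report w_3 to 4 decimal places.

2.7191

Secant update: w_(k+1) = w_k − f(w_k)·(w_k − w_(k-1))/(f(w_k) − f(w_(k-1))).
f(w_0) = -15.055144, f(w_1) = 22.871864
w_2 = 3.540000 - (22.871864)·(3.540000 - 1.860000)/(22.871864 - (-15.055144)) = 2.526877; f(w_2) = -5.355623
w_3 = 2.526877 - (-5.355623)·(2.526877 - 3.540000)/(-5.355623 - (22.871864)) = 2.719097; f(w_3) = -1.386378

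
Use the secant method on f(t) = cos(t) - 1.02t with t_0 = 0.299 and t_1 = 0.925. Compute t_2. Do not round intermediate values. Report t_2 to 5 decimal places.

0.70946

f(t_0) = 0.650652, f(t_1) = -0.341665
t_2 = 0.925000 - (-0.341665)·(0.925000 - 0.299000)/(-0.341665 - (0.650652)) = 0.709461; f(t_2) = 0.035062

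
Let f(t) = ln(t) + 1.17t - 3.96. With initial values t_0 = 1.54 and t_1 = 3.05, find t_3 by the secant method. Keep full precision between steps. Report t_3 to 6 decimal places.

2.575315

f(t_0) = -1.726418, f(t_1) = 0.723642
t_2 = 3.050000 - (0.723642)·(3.050000 - 1.540000)/(0.723642 - (-1.726418)) = 2.604011; f(t_2) = 0.043746
t_3 = 2.604011 - (0.043746)·(2.604011 - 3.050000)/(0.043746 - (0.723642)) = 2.575315; f(t_3) = -0.000909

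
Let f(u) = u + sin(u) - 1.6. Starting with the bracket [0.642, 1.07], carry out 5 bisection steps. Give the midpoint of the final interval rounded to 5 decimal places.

0.84931

f(0.642000) = -0.359202, f(1.070000) = 0.347201 (opposite signs)
step 1: m = 0.856000, f(m) = 0.011227 > 0 → root in [0.642000, 0.856000]
step 2: m = 0.749000, f(m) = -0.170093 < 0 → root in [0.749000, 0.856000]
step 3: m = 0.802500, f(m) = -0.078404 < 0 → root in [0.802500, 0.856000]
step 4: m = 0.829250, f(m) = -0.033325 < 0 → root in [0.829250, 0.856000]
step 5: m = 0.842625, f(m) = -0.010982 < 0 → root in [0.842625, 0.856000]
Midpoint of [0.842625, 0.856000] = 0.849313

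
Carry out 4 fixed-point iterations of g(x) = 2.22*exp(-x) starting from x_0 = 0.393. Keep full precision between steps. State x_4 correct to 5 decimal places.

x_1 = g(0.393000) = 1.498564
x_2 = g(1.498564) = 0.496061
x_3 = g(0.496061) = 1.351813
x_4 = g(1.351813) = 0.574471

0.57447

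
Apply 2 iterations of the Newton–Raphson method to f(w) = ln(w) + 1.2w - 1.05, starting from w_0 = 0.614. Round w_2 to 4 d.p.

0.9326

Newton update: w ← w − f(w)/f'(w).
f'(w) = 1/w + 1.2
w_0 = 0.614000: f = -0.800960, f' = 2.828664 → w_1 = 0.614000 - (-0.800960)/(2.828664) = 0.897158
w_1 = 0.897158: f = -0.081933, f' = 2.314630 → w_2 = 0.897158 - (-0.081933)/(2.314630) = 0.932556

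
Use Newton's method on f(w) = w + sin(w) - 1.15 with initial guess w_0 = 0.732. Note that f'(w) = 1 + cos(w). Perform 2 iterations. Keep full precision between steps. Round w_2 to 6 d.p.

Newton update: w ← w − f(w)/f'(w).
w_0 = 0.732000: f = 0.250359, f' = 1.743839 → w_1 = 0.732000 - (0.250359)/(1.743839) = 0.588432
w_1 = 0.588432: f = -0.006510, f' = 1.831812 → w_2 = 0.588432 - (-0.006510)/(1.831812) = 0.591986

0.591986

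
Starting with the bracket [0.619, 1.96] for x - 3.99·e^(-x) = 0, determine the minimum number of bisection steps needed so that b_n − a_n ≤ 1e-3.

11

Initial width b − a = 1.96 − 0.619 = 1.341000.
After n steps the width is (b−a)/2^n; need (b−a)/2^n ≤ 1e-3.
So n ≥ log₂(1.341000/1e-3) = log₂(1341.0000) ≈ 10.3891.
Hence n = 11.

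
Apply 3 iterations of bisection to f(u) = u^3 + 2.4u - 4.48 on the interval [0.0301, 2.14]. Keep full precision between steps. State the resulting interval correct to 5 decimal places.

f(0.030100) = -4.407733, f(2.140000) = 10.456344 (opposite signs)
step 1: m = 1.085050, f(m) = -0.598414 < 0 → root in [1.085050, 2.140000]
step 2: m = 1.612525, f(m) = 3.583007 > 0 → root in [1.085050, 1.612525]
step 3: m = 1.348788, f(m) = 1.210842 > 0 → root in [1.085050, 1.348788]

[1.08505, 1.34879]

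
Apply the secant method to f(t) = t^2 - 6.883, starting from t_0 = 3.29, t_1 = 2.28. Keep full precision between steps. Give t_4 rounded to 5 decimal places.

f(t_0) = 3.941100, f(t_1) = -1.684600
t_2 = 2.280000 - (-1.684600)·(2.280000 - 3.290000)/(-1.684600 - (3.941100)) = 2.582442; f(t_2) = -0.213995
t_3 = 2.582442 - (-0.213995)·(2.582442 - 2.280000)/(-0.213995 - (-1.684600)) = 2.626451; f(t_3) = 0.015247
t_4 = 2.626451 - (0.015247)·(2.626451 - 2.582442)/(0.015247 - (-0.213995)) = 2.623524; f(t_4) = -0.000120

2.62352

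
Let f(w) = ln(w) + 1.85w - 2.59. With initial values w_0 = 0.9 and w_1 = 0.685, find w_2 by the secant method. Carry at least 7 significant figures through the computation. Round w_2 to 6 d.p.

1.230280

f(w_0) = -1.030361, f(w_1) = -1.701086
w_2 = 0.685000 - (-1.701086)·(0.685000 - 0.900000)/(-1.701086 - (-1.030361)) = 1.230280; f(w_2) = -0.106740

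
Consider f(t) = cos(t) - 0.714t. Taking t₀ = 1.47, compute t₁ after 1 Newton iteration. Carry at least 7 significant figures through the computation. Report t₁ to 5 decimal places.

0.91471

Newton update: t ← t − f(t)/f'(t).
f'(t) = -sin(t) - 0.714
t_0 = 1.470000: f = -0.948954, f' = -1.708924 → t_1 = 1.470000 - (-0.948954)/(-1.708924) = 0.914707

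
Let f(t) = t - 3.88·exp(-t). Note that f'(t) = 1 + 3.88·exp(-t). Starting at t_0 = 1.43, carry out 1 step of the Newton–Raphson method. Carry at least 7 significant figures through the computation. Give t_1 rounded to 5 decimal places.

t_0 = 1.430000: f = 0.501481, f' = 1.928519 → t_1 = 1.430000 - (0.501481)/(1.928519) = 1.169965

1.16997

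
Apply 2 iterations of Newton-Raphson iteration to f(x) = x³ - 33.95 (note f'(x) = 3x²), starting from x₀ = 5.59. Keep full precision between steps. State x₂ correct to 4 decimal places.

Newton update: x ← x − f(x)/f'(x).
x_0 = 5.590000: f = 140.726879, f' = 93.744300 → x_1 = 5.590000 - (140.726879)/(93.744300) = 4.088822
x_1 = 4.088822: f = 34.408830, f' = 50.155397 → x_2 = 4.088822 - (34.408830)/(50.155397) = 3.402778

3.4028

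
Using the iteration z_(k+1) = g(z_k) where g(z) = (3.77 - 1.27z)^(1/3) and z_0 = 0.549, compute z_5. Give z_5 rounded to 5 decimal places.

z_1 = g(0.549000) = 1.453818
z_2 = g(1.453818) = 1.243680
z_3 = g(1.243680) = 1.298722
z_4 = g(1.298722) = 1.284758
z_5 = g(1.284758) = 1.288329

1.28833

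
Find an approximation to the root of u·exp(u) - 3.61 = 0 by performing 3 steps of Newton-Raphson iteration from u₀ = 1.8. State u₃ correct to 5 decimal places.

1.14751

f'(u) = (u + 1)·exp(u)
u_0 = 1.800000: f = 7.279365, f' = 16.939013 → u_1 = 1.800000 - (7.279365)/(16.939013) = 1.370260
u_1 = 1.370260: f = 1.783859, f' = 9.330235 → u_2 = 1.370260 - (1.783859)/(9.330235) = 1.179069
u_2 = 1.179069: f = 0.223562, f' = 7.084908 → u_3 = 1.179069 - (0.223562)/(7.084908) = 1.147514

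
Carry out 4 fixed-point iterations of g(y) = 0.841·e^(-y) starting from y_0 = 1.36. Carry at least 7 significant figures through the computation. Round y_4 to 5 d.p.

0.54870

y_1 = g(1.360000) = 0.215852
y_2 = g(0.215852) = 0.677724
y_3 = g(0.677724) = 0.427036
y_4 = g(0.427036) = 0.548702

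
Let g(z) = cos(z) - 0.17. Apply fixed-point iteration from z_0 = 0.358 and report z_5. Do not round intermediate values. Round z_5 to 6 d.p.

0.651891

z_1 = g(0.358000) = 0.766599
z_2 = g(0.766599) = 0.550274
z_3 = g(0.550274) = 0.682381
z_4 = g(0.682381) = 0.606073
z_5 = g(0.606073) = 0.651891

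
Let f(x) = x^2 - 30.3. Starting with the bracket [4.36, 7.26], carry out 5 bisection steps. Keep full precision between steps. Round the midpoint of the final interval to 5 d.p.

f(4.360000) = -11.290400, f(7.260000) = 22.407600 (opposite signs)
step 1: m = 5.810000, f(m) = 3.456100 > 0 → root in [4.360000, 5.810000]
step 2: m = 5.085000, f(m) = -4.442775 < 0 → root in [5.085000, 5.810000]
step 3: m = 5.447500, f(m) = -0.624744 < 0 → root in [5.447500, 5.810000]
step 4: m = 5.628750, f(m) = 1.382827 > 0 → root in [5.447500, 5.628750]
step 5: m = 5.538125, f(m) = 0.370829 > 0 → root in [5.447500, 5.538125]
Midpoint of [5.447500, 5.538125] = 5.492813

5.49281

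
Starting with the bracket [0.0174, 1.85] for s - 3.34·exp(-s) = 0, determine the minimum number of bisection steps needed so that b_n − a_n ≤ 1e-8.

Initial width b − a = 1.85 − 0.0174 = 1.832600.
After n steps the width is (b−a)/2^n; need (b−a)/2^n ≤ 1e-8.
So n ≥ log₂(1.832600/1e-8) = log₂(183260000.0000) ≈ 27.4493.
Hence n = 28.

28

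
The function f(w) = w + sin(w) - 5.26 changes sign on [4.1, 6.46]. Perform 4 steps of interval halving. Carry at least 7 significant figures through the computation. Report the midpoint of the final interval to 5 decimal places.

5.79625

f(4.100000) = -1.978277, f(6.460000) = 1.375895 (opposite signs)
step 1: m = 5.280000, f(m) = -0.823188 < 0 → root in [5.280000, 6.460000]
step 2: m = 5.870000, f(m) = 0.208471 > 0 → root in [5.280000, 5.870000]
step 3: m = 5.575000, f(m) = -0.335457 < 0 → root in [5.575000, 5.870000]
step 4: m = 5.722500, f(m) = -0.069267 < 0 → root in [5.722500, 5.870000]
Midpoint of [5.722500, 5.870000] = 5.796250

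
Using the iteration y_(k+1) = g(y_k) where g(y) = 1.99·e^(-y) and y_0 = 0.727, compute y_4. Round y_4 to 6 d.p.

0.785031

y_1 = g(0.727000) = 0.961880
y_2 = g(0.961880) = 0.760526
y_3 = g(0.760526) = 0.930167
y_4 = g(0.930167) = 0.785031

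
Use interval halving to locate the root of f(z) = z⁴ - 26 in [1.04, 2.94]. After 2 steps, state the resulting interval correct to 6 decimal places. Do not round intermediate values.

[1.990000, 2.465000]

f(1.040000) = -24.830141, f(2.940000) = 48.711821 (opposite signs)
step 1: m = 1.990000, f(m) = -10.317608 < 0 → root in [1.990000, 2.940000]
step 2: m = 2.465000, f(m) = 10.920510 > 0 → root in [1.990000, 2.465000]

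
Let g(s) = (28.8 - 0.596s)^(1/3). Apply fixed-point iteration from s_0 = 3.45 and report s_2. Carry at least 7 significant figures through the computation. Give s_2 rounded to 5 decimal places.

s_1 = g(3.450000) = 2.990481
s_2 = g(2.990481) = 3.000654

3.00065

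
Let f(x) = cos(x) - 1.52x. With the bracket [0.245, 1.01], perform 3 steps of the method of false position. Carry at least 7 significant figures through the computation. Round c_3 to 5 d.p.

f(0.245000) = 0.597737, f(1.010000) = -1.003339
step 1: c = 0.530601, f(c) = 0.055990 > 0 → new bracket [0.530601, 1.010000]
step 2: c = 0.555939, f(c) = 0.004378 > 0 → new bracket [0.555939, 1.010000]
step 3: c = 0.557912, f(c) = 0.000337 > 0 → new bracket [0.557912, 1.010000]

0.55791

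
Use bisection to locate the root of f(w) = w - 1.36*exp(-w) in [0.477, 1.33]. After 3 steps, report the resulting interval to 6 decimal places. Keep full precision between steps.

f(0.477000) = -0.367074, f(1.330000) = 0.970311 (opposite signs)
step 1: m = 0.903500, f(m) = 0.352497 > 0 → root in [0.477000, 0.903500]
step 2: m = 0.690250, f(m) = 0.008277 > 0 → root in [0.477000, 0.690250]
step 3: m = 0.583625, f(m) = -0.175081 < 0 → root in [0.583625, 0.690250]

[0.583625, 0.690250]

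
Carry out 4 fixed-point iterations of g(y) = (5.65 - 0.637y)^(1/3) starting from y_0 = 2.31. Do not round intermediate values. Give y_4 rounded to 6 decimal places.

1.662074

y_1 = g(2.310000) = 1.610675
y_2 = g(1.610675) = 1.665991
y_3 = g(1.665991) = 1.661748
y_4 = g(1.661748) = 1.662074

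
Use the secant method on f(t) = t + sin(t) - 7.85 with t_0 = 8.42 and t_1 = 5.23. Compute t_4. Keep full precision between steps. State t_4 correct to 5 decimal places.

7.10607

f(t_0) = 1.414043, f(t_1) = -3.489004
t_2 = 5.230000 - (-3.489004)·(5.230000 - 8.420000)/(-3.489004 - (1.414043)) = 7.500001; f(t_2) = 0.588002
t_3 = 7.500001 - (0.588002)·(7.500001 - 5.230000)/(0.588002 - (-3.489004)) = 7.172613; f(t_3) = 0.099324
t_4 = 7.172613 - (0.099324)·(7.172613 - 7.500001)/(0.099324 - (0.588002)) = 7.106071; f(t_4) = -0.010818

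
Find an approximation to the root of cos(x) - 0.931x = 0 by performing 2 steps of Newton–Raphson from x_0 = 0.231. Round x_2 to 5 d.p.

f'(x) = -sin(x) - 0.931
x_0 = 0.231000: f = 0.758377, f' = -1.159951 → x_1 = 0.231000 - (0.758377)/(-1.159951) = 0.884801
x_1 = 0.884801: f = -0.190306, f' = -1.704789 → x_2 = 0.884801 - (-0.190306)/(-1.704789) = 0.773171

0.77317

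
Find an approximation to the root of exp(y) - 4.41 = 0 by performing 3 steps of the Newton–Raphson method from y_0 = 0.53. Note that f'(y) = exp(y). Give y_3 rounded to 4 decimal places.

1.4973

y_0 = 0.530000: f = -2.711068, f' = 1.698932 → y_1 = 0.530000 - (-2.711068)/(1.698932) = 2.125748
y_1 = 2.125748: f = 3.969162, f' = 8.379162 → y_2 = 2.125748 - (3.969162)/(8.379162) = 1.652054
y_2 = 1.652054: f = 0.807683, f' = 5.217683 → y_3 = 1.652054 - (0.807683)/(5.217683) = 1.497256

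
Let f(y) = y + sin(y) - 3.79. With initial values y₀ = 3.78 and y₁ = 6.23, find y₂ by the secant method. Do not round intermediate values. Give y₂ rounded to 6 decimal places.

f(y_0) = -0.605917, f(y_1) = 2.386840
y_2 = 6.230000 - (2.386840)·(6.230000 - 3.780000)/(2.386840 - (-0.605917)) = 4.276030; f(y_2) = -0.420267

4.276030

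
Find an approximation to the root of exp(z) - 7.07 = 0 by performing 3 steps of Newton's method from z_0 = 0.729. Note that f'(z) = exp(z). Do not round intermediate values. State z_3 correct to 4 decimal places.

2.0584

Newton update: z ← z − f(z)/f'(z).
z_0 = 0.729000: f = -4.996993, f' = 2.073007 → z_1 = 0.729000 - (-4.996993)/(2.073007) = 3.139505
z_1 = 3.139505: f = 16.022442, f' = 23.092442 → z_2 = 3.139505 - (16.022442)/(23.092442) = 2.445666
z_2 = 2.445666: f = 4.468233, f' = 11.538233 → z_3 = 2.445666 - (4.468233)/(11.538233) = 2.058412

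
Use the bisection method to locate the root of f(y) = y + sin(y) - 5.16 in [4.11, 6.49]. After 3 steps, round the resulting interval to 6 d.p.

[5.597500, 5.895000]

f(4.110000) = -1.873984, f(6.490000) = 1.535344 (opposite signs)
step 1: m = 5.300000, f(m) = -0.692267 < 0 → root in [5.300000, 6.490000]
step 2: m = 5.895000, f(m) = 0.356491 > 0 → root in [5.300000, 5.895000]
step 3: m = 5.597500, f(m) = -0.195704 < 0 → root in [5.597500, 5.895000]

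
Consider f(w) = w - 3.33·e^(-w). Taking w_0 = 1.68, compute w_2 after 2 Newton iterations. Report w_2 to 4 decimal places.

Newton update: w ← w − f(w)/f'(w).
f'(w) = 1 + 3.33·e^(-w)
w_0 = 1.680000: f = 1.059375, f' = 1.620625 → w_1 = 1.680000 - (1.059375)/(1.620625) = 1.026317
w_1 = 1.026317: f = -0.166902, f' = 2.193219 → w_2 = 1.026317 - (-0.166902)/(2.193219) = 1.102416

1.1024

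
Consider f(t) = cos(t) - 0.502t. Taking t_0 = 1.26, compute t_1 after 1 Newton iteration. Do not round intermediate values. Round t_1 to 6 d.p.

1.035321

f'(t) = -sin(t) - 0.502
t_0 = 1.260000: f = -0.326703, f' = -1.454090 → t_1 = 1.260000 - (-0.326703)/(-1.454090) = 1.035321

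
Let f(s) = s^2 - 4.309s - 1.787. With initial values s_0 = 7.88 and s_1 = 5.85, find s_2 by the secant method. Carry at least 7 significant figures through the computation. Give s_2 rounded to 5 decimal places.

5.08279

f(s_0) = 26.352480, f(s_1) = 7.227850
s_2 = 5.850000 - (7.227850)·(5.850000 - 7.880000)/(7.227850 - (26.352480)) = 5.082794; f(s_2) = 2.146034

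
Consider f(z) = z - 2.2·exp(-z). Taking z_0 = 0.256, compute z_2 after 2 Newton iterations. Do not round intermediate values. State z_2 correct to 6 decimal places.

f'(z) = 1 + 2.2·exp(-z)
z_0 = 0.256000: f = -1.447112, f' = 2.703112 → z_1 = 0.256000 - (-1.447112)/(2.703112) = 0.791350
z_1 = 0.791350: f = -0.205761, f' = 1.997111 → z_2 = 0.791350 - (-0.205761)/(1.997111) = 0.894380

0.894380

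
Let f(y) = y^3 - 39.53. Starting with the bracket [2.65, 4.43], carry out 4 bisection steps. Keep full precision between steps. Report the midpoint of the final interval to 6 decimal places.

f(2.650000) = -20.920375, f(4.430000) = 47.408307 (opposite signs)
step 1: m = 3.540000, f(m) = 4.831864 > 0 → root in [2.650000, 3.540000]
step 2: m = 3.095000, f(m) = -9.882918 < 0 → root in [3.095000, 3.540000]
step 3: m = 3.317500, f(m) = -3.018238 < 0 → root in [3.317500, 3.540000]
step 4: m = 3.428750, f(m) = 0.779505 > 0 → root in [3.317500, 3.428750]
Midpoint of [3.317500, 3.428750] = 3.373125

3.373125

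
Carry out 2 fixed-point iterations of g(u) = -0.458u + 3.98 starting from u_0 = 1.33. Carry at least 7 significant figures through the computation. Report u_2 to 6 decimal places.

u_1 = g(1.330000) = 3.370860
u_2 = g(3.370860) = 2.436146

2.436146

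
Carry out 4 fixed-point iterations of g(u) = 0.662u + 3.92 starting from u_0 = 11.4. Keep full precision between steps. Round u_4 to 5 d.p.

u_1 = g(11.400000) = 11.466800
u_2 = g(11.466800) = 11.511022
u_3 = g(11.511022) = 11.540296
u_4 = g(11.540296) = 11.559676

11.55968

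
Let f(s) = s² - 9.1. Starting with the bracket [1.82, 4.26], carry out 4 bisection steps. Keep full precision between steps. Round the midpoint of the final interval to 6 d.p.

2.963750

f(1.820000) = -5.787600, f(4.260000) = 9.047600 (opposite signs)
step 1: m = 3.040000, f(m) = 0.141600 > 0 → root in [1.820000, 3.040000]
step 2: m = 2.430000, f(m) = -3.195100 < 0 → root in [2.430000, 3.040000]
step 3: m = 2.735000, f(m) = -1.619775 < 0 → root in [2.735000, 3.040000]
step 4: m = 2.887500, f(m) = -0.762344 < 0 → root in [2.887500, 3.040000]
Midpoint of [2.887500, 3.040000] = 2.963750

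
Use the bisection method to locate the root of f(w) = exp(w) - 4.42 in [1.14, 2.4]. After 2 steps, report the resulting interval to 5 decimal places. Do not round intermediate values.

[1.45500, 1.77000]

f(1.140000) = -1.293232, f(2.400000) = 6.603176 (opposite signs)
step 1: m = 1.770000, f(m) = 1.450853 > 0 → root in [1.140000, 1.770000]
step 2: m = 1.455000, f(m) = -0.135517 < 0 → root in [1.455000, 1.770000]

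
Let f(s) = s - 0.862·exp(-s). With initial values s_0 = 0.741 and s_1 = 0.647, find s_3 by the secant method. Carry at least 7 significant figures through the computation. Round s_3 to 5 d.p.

f(s_0) = 0.330139, f(s_1) = 0.195645
s_2 = 0.647000 - (0.195645)·(0.647000 - 0.741000)/(0.195645 - (0.330139)) = 0.510261; f(s_2) = -0.007231
s_3 = 0.510261 - (-0.007231)·(0.510261 - 0.647000)/(-0.007231 - (0.195645)) = 0.515135; f(s_3) = 0.000159

0.51513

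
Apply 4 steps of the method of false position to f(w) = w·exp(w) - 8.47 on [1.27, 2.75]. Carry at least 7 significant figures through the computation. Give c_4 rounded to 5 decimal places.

1.59978

False-position update: c = (a·f(b) − b·f(a))/(f(b) − f(a)); replace the endpoint whose sign matches f(c).
f(1.270000) = -3.947717, f(2.750000) = 34.547238
step 1: c = 1.421776, f(c) = -2.577483 < 0 → new bracket [1.421776, 2.750000]
step 2: c = 1.513992, f(c) = -1.589155 < 0 → new bracket [1.513992, 2.750000]
step 3: c = 1.568347, f(c) = -0.943956 < 0 → new bracket [1.568347, 2.750000]
step 4: c = 1.599776, f(c) = -0.548039 < 0 → new bracket [1.599776, 2.750000]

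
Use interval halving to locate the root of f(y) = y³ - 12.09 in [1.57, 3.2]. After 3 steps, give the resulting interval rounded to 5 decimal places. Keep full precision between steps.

f(1.570000) = -8.220107, f(3.200000) = 20.678000 (opposite signs)
step 1: m = 2.385000, f(m) = 1.476417 > 0 → root in [1.570000, 2.385000]
step 2: m = 1.977500, f(m) = -4.356974 < 0 → root in [1.977500, 2.385000]
step 3: m = 2.181250, f(m) = -1.711936 < 0 → root in [2.181250, 2.385000]

[2.18125, 2.38500]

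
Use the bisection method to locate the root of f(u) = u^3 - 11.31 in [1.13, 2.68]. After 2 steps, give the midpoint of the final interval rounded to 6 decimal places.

2.098750

f(1.130000) = -9.867103, f(2.680000) = 7.938832 (opposite signs)
step 1: m = 1.905000, f(m) = -4.396707 < 0 → root in [1.905000, 2.680000]
step 2: m = 2.292500, f(m) = 0.738363 > 0 → root in [1.905000, 2.292500]
Midpoint of [1.905000, 2.292500] = 2.098750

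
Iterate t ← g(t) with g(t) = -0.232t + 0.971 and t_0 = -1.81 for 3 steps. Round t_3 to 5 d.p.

0.82059

t_1 = g(-1.810000) = 1.390920
t_2 = g(1.390920) = 0.648307
t_3 = g(0.648307) = 0.820593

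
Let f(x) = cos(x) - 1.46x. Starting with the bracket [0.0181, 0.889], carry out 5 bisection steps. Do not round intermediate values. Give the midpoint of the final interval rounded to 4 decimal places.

0.5760

f(0.018100) = 0.973410, f(0.889000) = -0.667751 (opposite signs)
step 1: m = 0.453550, f(m) = 0.236714 > 0 → root in [0.453550, 0.889000]
step 2: m = 0.671275, f(m) = -0.197032 < 0 → root in [0.453550, 0.671275]
step 3: m = 0.562412, f(m) = 0.024849 > 0 → root in [0.562412, 0.671275]
step 4: m = 0.616844, f(m) = -0.084884 < 0 → root in [0.562412, 0.616844]
step 5: m = 0.589628, f(m) = -0.029710 < 0 → root in [0.562412, 0.589628]
Midpoint of [0.562412, 0.589628] = 0.576020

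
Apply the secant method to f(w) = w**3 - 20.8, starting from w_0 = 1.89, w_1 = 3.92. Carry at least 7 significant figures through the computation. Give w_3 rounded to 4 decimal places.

2.6370

f(w_0) = -14.048731, f(w_1) = 39.436288
w_2 = 3.920000 - (39.436288)·(3.920000 - 1.890000)/(39.436288 - (-14.048731)) = 2.423213; f(w_2) = -6.570982
w_3 = 2.423213 - (-6.570982)·(2.423213 - 3.920000)/(-6.570982 - (39.436288)) = 2.636992; f(w_3) = -2.463085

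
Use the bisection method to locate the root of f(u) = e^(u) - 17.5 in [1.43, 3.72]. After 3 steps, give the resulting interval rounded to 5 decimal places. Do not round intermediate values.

f(1.430000) = -13.321301, f(3.720000) = 23.764394 (opposite signs)
step 1: m = 2.575000, f(m) = -4.368683 < 0 → root in [2.575000, 3.720000]
step 2: m = 3.147500, f(m) = 5.777797 > 0 → root in [2.575000, 3.147500]
step 3: m = 2.861250, f(m) = -0.016633 < 0 → root in [2.861250, 3.147500]

[2.86125, 3.14750]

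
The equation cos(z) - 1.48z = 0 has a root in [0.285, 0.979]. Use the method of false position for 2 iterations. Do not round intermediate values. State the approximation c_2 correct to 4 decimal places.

0.5675

f(0.285000) = 0.537862, f(0.979000) = -0.891067
step 1: c = 0.546228, f(c) = 0.046073 > 0 → new bracket [0.546228, 0.979000]
step 2: c = 0.567504, f(c) = 0.003339 > 0 → new bracket [0.567504, 0.979000]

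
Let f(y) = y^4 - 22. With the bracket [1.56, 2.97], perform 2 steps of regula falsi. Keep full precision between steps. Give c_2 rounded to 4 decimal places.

f(1.560000) = -16.077591, f(2.970000) = 55.808277
step 1: c = 1.875353, f(c) = -9.631078 < 0 → new bracket [1.875353, 2.970000]
step 2: c = 2.036458, f(c) = -4.801050 < 0 → new bracket [2.036458, 2.970000]

2.0365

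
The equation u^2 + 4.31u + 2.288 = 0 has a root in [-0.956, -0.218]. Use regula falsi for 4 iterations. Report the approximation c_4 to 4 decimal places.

-0.6201

False-position update: c = (a·f(b) − b·f(a))/(f(b) − f(a)); replace the endpoint whose sign matches f(c).
f(-0.956000) = -0.918424, f(-0.218000) = 1.395944
step 1: c = -0.663135, f(c) = -0.130364 < 0 → new bracket [-0.663135, -0.218000]
step 2: c = -0.625115, f(c) = -0.015478 < 0 → new bracket [-0.625115, -0.218000]
step 3: c = -0.620651, f(c) = -0.001798 < 0 → new bracket [-0.620651, -0.218000]
step 4: c = -0.620133, f(c) = -0.000208 < 0 → new bracket [-0.620133, -0.218000]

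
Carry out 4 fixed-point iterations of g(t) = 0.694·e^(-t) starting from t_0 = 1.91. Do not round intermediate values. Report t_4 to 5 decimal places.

t_1 = g(1.910000) = 0.102768
t_2 = g(0.102768) = 0.626222
t_3 = g(0.626222) = 0.371018
t_4 = g(0.371018) = 0.478882

0.47888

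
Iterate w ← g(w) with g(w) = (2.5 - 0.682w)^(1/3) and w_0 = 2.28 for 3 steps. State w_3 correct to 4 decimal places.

w_1 = g(2.280000) = 0.981334
w_2 = g(0.981334) = 1.223324
w_3 = g(1.223324) = 1.185400

1.1854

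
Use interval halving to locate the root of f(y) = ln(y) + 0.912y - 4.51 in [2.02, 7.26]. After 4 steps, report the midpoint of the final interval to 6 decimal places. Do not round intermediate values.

3.493750

f(2.020000) = -1.964662, f(7.260000) = 4.093500 (opposite signs)
step 1: m = 4.640000, f(m) = 1.256394 > 0 → root in [2.020000, 4.640000]
step 2: m = 3.330000, f(m) = -0.270068 < 0 → root in [3.330000, 4.640000]
step 3: m = 3.985000, f(m) = 0.506857 > 0 → root in [3.330000, 3.985000]
step 4: m = 3.657500, f(m) = 0.122420 > 0 → root in [3.330000, 3.657500]
Midpoint of [3.330000, 3.657500] = 3.493750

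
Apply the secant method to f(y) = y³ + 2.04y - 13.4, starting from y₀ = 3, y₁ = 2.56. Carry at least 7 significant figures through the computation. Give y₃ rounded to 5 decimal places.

f(y_0) = 19.720000, f(y_1) = 8.599616
y_2 = 2.560000 - (8.599616)·(2.560000 - 3.000000)/(8.599616 - (19.720000)) = 2.219739; f(y_2) = 2.065460
y_3 = 2.219739 - (2.065460)·(2.219739 - 2.560000)/(2.065460 - (8.599616)) = 2.112182; f(y_3) = 0.331956

2.11218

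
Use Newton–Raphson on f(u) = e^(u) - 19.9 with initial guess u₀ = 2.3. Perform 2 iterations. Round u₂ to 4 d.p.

3.0327

Newton update: u ← u − f(u)/f'(u).
f'(u) = e^(u)
u_0 = 2.300000: f = -9.925818, f' = 9.974182 → u_1 = 2.300000 - (-9.925818)/(9.974182) = 3.295151
u_1 = 3.295151: f = 7.081488, f' = 26.981488 → u_2 = 3.295151 - (7.081488)/(26.981488) = 3.032694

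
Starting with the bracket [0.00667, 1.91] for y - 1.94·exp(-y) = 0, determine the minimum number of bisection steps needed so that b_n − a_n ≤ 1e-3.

Initial width b − a = 1.91 − 0.00667 = 1.903330.
After n steps the width is (b−a)/2^n; need (b−a)/2^n ≤ 1e-3.
So n ≥ log₂(1.903330/1e-3) = log₂(1903.3300) ≈ 10.8943.
Hence n = 11.

11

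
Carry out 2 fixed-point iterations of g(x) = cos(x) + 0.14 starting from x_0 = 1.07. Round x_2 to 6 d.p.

0.953806

x_1 = g(1.070000) = 0.620124
x_2 = g(0.620124) = 0.953806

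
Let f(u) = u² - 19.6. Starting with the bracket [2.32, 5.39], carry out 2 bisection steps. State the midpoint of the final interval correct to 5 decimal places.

f(2.320000) = -14.217600, f(5.390000) = 9.452100 (opposite signs)
step 1: m = 3.855000, f(m) = -4.738975 < 0 → root in [3.855000, 5.390000]
step 2: m = 4.622500, f(m) = 1.767506 > 0 → root in [3.855000, 4.622500]
Midpoint of [3.855000, 4.622500] = 4.238750

4.23875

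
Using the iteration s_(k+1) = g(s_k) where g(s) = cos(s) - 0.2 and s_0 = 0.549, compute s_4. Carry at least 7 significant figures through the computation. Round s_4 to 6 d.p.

0.608865

s_1 = g(0.549000) = 0.653047
s_2 = g(0.653047) = 0.594236
s_3 = g(0.594236) = 0.628576
s_4 = g(0.628576) = 0.608865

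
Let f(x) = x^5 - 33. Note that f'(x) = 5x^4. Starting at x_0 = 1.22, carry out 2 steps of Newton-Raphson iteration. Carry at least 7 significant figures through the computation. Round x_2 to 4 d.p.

Newton update: x ← x − f(x)/f'(x).
x_0 = 1.220000: f = -30.297292, f' = 11.076673 → x_1 = 1.220000 - (-30.297292)/(11.076673) = 3.955234
x_1 = 3.955234: f = 934.967780, f' = 1223.654257 → x_2 = 3.955234 - (934.967780)/(1223.654257) = 3.191156

3.1912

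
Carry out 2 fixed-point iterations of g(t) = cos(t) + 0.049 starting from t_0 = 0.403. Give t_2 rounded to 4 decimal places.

0.6152

t_1 = g(0.403000) = 0.968889
t_2 = g(0.968889) = 0.615216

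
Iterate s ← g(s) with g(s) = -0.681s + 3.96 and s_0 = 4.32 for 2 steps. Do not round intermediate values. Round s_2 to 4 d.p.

s_1 = g(4.320000) = 1.018080
s_2 = g(1.018080) = 3.266688

3.2667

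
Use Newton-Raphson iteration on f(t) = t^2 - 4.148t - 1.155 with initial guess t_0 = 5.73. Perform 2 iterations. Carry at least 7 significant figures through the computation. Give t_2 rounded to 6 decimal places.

Newton update: t ← t − f(t)/f'(t).
f'(t) = 2t - 4.148
t_0 = 5.730000: f = 7.909860, f' = 7.312000 → t_1 = 5.730000 - (7.909860)/(7.312000) = 4.648236
t_1 = 4.648236: f = 1.170214, f' = 5.148472 → t_2 = 4.648236 - (1.170214)/(5.148472) = 4.420942

4.420942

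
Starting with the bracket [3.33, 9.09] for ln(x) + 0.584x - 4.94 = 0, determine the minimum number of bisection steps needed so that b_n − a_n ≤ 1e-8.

30

Initial width b − a = 9.09 − 3.33 = 5.760000.
After n steps the width is (b−a)/2^n; need (b−a)/2^n ≤ 1e-8.
So n ≥ log₂(5.760000/1e-8) = log₂(576000000.0000) ≈ 29.1015.
Hence n = 30.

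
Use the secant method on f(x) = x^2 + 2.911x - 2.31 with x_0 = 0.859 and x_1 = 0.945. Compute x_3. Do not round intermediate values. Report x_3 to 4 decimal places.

f(x_0) = 0.928430, f(x_1) = 1.333920
x_2 = 0.945000 - (1.333920)·(0.945000 - 0.859000)/(1.333920 - (0.928430)) = 0.662090; f(x_2) = 0.055708
x_3 = 0.662090 - (0.055708)·(0.662090 - 0.945000)/(0.055708 - (1.333920)) = 0.649760; f(x_3) = 0.003640

0.6498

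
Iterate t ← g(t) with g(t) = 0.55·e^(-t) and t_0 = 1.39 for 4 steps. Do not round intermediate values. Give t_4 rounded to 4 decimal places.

0.3913

t_1 = g(1.390000) = 0.136991
t_2 = g(0.136991) = 0.479588
t_3 = g(0.479588) = 0.340471
t_4 = g(0.340471) = 0.391289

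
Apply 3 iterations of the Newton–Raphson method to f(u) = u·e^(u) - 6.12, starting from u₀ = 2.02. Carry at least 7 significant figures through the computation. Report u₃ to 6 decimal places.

1.444360

Newton update: u ← u − f(u)/f'(u).
f'(u) = (u + 1)·e^(u)
u_0 = 2.020000: f = 9.107416, f' = 22.765741 → u_1 = 2.020000 - (9.107416)/(22.765741) = 1.619951
u_1 = 1.619951: f = 2.065355, f' = 13.238197 → u_2 = 1.619951 - (2.065355)/(13.238197) = 1.463936
u_2 = 1.463936: f = 0.208509, f' = 10.651450 → u_3 = 1.463936 - (0.208509)/(10.651450) = 1.444360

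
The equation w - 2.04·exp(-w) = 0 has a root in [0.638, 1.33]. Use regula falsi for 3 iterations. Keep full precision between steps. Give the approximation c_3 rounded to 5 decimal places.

0.86181

False-position update: c = (a·f(b) − b·f(a))/(f(b) − f(a)); replace the endpoint whose sign matches f(c).
f(0.638000) = -0.439830, f(1.330000) = 0.790466
step 1: c = 0.885389, f(c) = 0.043780 > 0 → new bracket [0.638000, 0.885389]
step 2: c = 0.862994, f(c) = 0.002324 > 0 → new bracket [0.638000, 0.862994]
step 3: c = 0.861811, f(c) = 0.000123 > 0 → new bracket [0.638000, 0.861811]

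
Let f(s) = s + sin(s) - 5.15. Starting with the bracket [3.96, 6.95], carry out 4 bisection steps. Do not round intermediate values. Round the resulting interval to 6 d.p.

[5.641875, 5.828750]

f(3.960000) = -1.920058, f(6.950000) = 2.418486 (opposite signs)
step 1: m = 5.455000, f(m) = -0.431705 < 0 → root in [5.455000, 6.950000]
step 2: m = 6.202500, f(m) = 0.971902 > 0 → root in [5.455000, 6.202500]
step 3: m = 5.828750, f(m) = 0.239795 > 0 → root in [5.455000, 5.828750]
step 4: m = 5.641875, f(m) = -0.106371 < 0 → root in [5.641875, 5.828750]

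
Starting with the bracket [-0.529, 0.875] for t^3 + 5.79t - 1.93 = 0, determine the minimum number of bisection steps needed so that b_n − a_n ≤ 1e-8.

28

Initial width b − a = 0.875 − -0.529 = 1.404000.
After n steps the width is (b−a)/2^n; need (b−a)/2^n ≤ 1e-8.
So n ≥ log₂(1.404000/1e-8) = log₂(140400000.0000) ≈ 27.0650.
Hence n = 28.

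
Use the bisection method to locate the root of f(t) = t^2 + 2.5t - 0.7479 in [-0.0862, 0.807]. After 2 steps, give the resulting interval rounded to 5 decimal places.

f(-0.086200) = -0.955970, f(0.807000) = 1.920849 (opposite signs)
step 1: m = 0.360400, f(m) = 0.282988 > 0 → root in [-0.086200, 0.360400]
step 2: m = 0.137100, f(m) = -0.386354 < 0 → root in [0.137100, 0.360400]

[0.13710, 0.36040]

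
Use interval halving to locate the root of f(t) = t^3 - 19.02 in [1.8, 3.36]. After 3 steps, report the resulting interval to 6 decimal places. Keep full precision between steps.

[2.580000, 2.775000]

f(1.800000) = -13.188000, f(3.360000) = 18.913056 (opposite signs)
step 1: m = 2.580000, f(m) = -1.846488 < 0 → root in [2.580000, 3.360000]
step 2: m = 2.970000, f(m) = 7.178073 > 0 → root in [2.580000, 2.970000]
step 3: m = 2.775000, f(m) = 2.349234 > 0 → root in [2.580000, 2.775000]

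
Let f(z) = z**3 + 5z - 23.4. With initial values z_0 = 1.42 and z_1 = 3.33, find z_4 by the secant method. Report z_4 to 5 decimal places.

f(z_0) = -13.436712, f(z_1) = 30.176037
z_2 = 3.330000 - (30.176037)·(3.330000 - 1.420000)/(30.176037 - (-13.436712)) = 2.008455; f(z_2) = -5.255843
z_3 = 2.008455 - (-5.255843)·(2.008455 - 3.330000)/(-5.255843 - (30.176037)) = 2.204488; f(z_3) = -1.664260
z_4 = 2.204488 - (-1.664260)·(2.204488 - 2.008455)/(-1.664260 - (-5.255843)) = 2.295326; f(z_4) = 0.169597

2.29533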